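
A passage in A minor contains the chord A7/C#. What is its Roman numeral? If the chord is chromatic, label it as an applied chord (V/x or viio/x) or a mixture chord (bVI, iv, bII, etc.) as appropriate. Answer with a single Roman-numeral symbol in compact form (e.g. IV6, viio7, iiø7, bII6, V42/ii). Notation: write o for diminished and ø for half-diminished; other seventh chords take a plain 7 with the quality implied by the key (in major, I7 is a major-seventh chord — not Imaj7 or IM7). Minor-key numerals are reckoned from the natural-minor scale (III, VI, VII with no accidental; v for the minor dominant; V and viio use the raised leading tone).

The pitches A-C#-E-G form a dominant seventh chord rooted on A.
A is not a diatonic chord root with this quality in A minor, but it lies a perfect fifth above D (iv), so the chord functions as an applied dominant of iv.
With C# in the bass the chord is in first inversion, so the figured bass is 65.

V65/iv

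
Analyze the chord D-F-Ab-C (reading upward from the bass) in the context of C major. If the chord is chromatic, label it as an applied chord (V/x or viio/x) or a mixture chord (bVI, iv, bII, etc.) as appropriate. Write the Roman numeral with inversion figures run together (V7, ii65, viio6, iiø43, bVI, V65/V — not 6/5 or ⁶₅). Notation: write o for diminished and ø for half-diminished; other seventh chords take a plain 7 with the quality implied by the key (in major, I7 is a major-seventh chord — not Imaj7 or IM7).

iiø7

The pitches D-F-Ab-C form a half-diminished seventh chord rooted on D.
D is the second degree of C major. This is the half-diminished supertonic seventh, borrowed from the parallel minor.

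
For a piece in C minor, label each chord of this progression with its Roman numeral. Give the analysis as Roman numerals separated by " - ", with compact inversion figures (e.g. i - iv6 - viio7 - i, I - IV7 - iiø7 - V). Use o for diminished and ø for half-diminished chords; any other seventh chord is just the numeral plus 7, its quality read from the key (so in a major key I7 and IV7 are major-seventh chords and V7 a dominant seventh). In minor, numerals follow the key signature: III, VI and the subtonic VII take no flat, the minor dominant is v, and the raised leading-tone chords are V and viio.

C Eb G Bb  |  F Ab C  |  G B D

C-Eb-G-Bb has root C, degree 1 in C minor, so i7.
F-Ab-C has root F, degree 4 in C minor, so iv.
G-B-D: major triad on G = scale degree 5 → V.

i7 - iv - V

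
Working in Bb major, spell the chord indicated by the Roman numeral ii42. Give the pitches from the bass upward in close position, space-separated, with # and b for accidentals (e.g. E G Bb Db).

In Bb major, scale degree 2 is C, and the diatonic chord built there is a minor seventh chord.
That chord is spelled C-Eb-G-Bb.
With the 42 figure the chord is in third inversion; from the bass Bb upward in close position it reads Bb-C-Eb-G.

Bb C Eb G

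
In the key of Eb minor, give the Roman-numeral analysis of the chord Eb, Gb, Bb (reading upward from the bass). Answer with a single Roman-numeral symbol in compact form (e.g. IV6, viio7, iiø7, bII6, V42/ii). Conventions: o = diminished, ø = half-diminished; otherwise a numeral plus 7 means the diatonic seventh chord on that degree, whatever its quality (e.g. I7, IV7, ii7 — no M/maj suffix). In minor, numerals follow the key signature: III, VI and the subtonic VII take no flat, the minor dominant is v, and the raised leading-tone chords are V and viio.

Stacked in thirds the chord is Eb-Gb-Bb: a minor triad on Eb.
In Eb minor, Eb is the tonic; the diatonic minor triad there is i.

i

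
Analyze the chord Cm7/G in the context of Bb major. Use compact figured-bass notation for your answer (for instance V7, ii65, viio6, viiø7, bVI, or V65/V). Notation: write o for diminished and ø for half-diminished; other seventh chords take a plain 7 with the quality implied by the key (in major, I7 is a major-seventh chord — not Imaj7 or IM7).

ii43

The pitches C-Eb-G-Bb form a minor seventh chord rooted on C.
In Bb major, C is the supertonic; the diatonic minor seventh chord there is ii7.
With G in the bass the chord is in second inversion, so the figured bass is 43.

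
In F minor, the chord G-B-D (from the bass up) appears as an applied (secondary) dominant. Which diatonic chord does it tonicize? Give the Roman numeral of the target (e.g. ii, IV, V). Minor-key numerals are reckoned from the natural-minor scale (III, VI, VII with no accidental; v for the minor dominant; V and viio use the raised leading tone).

The chord is a major triad on G.
A dominant resolves down a perfect fifth: G → C. In F minor, C is scale degree 5, i.e. V.

V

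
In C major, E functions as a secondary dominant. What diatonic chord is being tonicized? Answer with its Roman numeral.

The chord is a major triad on E.
A dominant resolves down a perfect fifth: E → A. In C major, A is scale degree 6, i.e. vi.

vi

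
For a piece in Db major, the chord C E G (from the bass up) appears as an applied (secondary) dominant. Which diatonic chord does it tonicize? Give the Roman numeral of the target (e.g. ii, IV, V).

The chord is a major triad on C.
A dominant resolves down a perfect fifth: C → F. In Db major, F is scale degree 3, i.e. iii.

iii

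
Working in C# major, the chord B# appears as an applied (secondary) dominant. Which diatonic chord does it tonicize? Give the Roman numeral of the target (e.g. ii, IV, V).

The chord is a major triad on B#.
A dominant resolves down a perfect fifth: B# → E#. In C# major, E# is scale degree 3, i.e. iii.

iii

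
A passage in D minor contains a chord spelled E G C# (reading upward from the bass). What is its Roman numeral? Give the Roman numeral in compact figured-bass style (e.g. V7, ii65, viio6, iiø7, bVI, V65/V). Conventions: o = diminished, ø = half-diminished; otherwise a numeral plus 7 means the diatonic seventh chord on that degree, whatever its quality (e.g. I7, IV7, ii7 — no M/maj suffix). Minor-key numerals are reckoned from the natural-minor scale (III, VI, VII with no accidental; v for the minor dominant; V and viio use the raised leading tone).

Stacked in thirds the chord is C#-E-G: a diminished triad on C#.
C# is scale degree 7 in D minor, and a diminished triad on that degree is written viio.
With E in the bass the chord is in first inversion, so the figured bass is 6.

viio6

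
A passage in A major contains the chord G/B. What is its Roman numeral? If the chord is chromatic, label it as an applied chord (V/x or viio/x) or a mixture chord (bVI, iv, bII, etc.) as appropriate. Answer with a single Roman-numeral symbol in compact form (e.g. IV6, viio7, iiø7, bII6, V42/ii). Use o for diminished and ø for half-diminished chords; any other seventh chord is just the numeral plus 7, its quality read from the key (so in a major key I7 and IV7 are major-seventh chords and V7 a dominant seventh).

Stacked in thirds the chord is G-B-D: a major triad on G.
G is the lowered seventh degree of A major (diatonic 7 would be G#). This is a major triad on the lowered seventh degree (the subtonic), borrowed from the parallel minor.
With B in the bass the chord is in first inversion, so the figured bass is 6.

bVII6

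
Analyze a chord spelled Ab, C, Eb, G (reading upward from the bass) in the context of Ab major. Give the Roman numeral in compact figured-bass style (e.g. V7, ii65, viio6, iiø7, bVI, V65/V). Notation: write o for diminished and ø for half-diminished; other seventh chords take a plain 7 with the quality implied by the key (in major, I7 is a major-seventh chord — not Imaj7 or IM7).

I7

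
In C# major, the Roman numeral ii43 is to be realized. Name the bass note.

A#

ii in C# major has root D#; the chord is D#-F#-A#-C#.
The figure 43 means second inversion — the fifth is in the bass.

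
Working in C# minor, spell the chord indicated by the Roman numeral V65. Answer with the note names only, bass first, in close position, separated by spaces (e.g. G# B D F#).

In C# minor, scale degree 5 is G#. The dominant is major (leading tone raised), so V is a dominant seventh chord.
Stacking thirds from G# gives G#-B#-D#-F#.
With the 65 figure the chord is in first inversion; from the bass B# upward in close position it reads B#-D#-F#-G#.

B# D# F# G#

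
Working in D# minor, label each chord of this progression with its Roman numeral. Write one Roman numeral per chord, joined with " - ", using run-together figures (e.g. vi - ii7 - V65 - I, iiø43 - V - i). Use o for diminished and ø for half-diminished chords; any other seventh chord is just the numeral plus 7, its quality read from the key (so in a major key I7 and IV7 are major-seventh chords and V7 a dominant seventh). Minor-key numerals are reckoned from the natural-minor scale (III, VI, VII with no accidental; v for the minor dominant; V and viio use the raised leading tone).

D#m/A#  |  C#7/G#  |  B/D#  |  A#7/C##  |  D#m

i64 - VII43 - VI6 - V65 - i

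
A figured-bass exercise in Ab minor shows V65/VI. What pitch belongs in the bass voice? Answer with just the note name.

Eb

The applied chord V65/VI is rooted on Cb: Cb-Eb-Gb-Bbb.
The figure 65 means first inversion — the third is in the bass.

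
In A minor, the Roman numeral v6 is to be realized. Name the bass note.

v in A minor has root E; the chord is E-G-B.
The figure 6 means first inversion — the third is in the bass.

G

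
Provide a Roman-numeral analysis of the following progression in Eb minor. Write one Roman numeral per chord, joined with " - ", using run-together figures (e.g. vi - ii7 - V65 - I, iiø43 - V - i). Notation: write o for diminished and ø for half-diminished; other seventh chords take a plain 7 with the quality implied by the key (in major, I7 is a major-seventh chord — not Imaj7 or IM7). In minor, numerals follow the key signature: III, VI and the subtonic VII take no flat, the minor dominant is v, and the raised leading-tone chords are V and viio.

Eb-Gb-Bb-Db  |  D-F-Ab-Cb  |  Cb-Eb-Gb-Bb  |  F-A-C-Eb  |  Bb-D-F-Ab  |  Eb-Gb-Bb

i7 - viio7 - VI7 - V7/V - V7 - i

Eb-Gb-Bb-Db: minor seventh chord on Eb = scale degree 1 → i7.
D-F-Ab-Cb has root D, degree 7 in Eb minor, so viio7.
Cb-Eb-Gb-Bb: root Cb is the submediant; major seventh chord there is VI7.
F-A-C-Eb: chromatic; F is V of V, so V7/V.
Bb-D-F-Ab has root Bb, degree 5 in Eb minor, so V7.
Eb-Gb-Bb: minor triad on Eb = scale degree 1 → i.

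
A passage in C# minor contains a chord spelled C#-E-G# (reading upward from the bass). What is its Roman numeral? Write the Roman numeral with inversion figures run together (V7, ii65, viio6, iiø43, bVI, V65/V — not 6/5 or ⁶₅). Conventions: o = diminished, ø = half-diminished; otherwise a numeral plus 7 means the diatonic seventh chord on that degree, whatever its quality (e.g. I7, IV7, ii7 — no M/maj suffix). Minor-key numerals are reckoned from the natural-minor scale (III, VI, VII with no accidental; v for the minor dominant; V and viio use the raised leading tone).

i

Stacked in thirds the chord is C#-E-G#: a minor triad on C#.
In C# minor, C# is the tonic; the diatonic minor triad there is i.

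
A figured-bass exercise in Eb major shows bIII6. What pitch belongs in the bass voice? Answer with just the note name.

bIII in Eb major has root Gb; the chord is Gb-Bb-Db.
The figure 6 means first inversion — the third is in the bass.

Bb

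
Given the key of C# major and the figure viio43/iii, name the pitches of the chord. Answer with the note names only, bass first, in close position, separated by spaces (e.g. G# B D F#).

A# C# D## F##

viio43/iii is a secondary leading-tone chord. The target iii is E# in C# major; the applied chord is rooted a semitone below, on D##.
Building a fully diminished seventh chord on D## gives D##-F##-A#-C#.
With the 43 figure the chord is in second inversion; from the bass A# upward in close position it reads A#-C#-D##-F##.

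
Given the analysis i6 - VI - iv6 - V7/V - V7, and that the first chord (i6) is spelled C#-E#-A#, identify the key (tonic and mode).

The anchor chord is a minor triad on A#, labeled i6.
If A# is scale degree 1 and the mode makes that degree carry a minor triad, the tonic is A# and the mode is minor.

A# minor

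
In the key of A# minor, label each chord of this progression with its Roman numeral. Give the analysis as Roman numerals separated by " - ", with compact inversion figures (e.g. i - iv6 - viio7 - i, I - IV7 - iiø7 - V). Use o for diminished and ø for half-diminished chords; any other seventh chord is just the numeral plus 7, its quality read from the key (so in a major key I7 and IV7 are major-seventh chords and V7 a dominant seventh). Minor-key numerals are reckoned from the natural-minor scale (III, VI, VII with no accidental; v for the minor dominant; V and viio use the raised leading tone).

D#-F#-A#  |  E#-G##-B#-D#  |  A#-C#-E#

iv - V7 - i

D#-F#-A# has root D#, degree 4 in A# minor, so iv.
E#-G##-B#-D# has root E#, degree 5 in A# minor, so V7.
A#-C#-E# has root A#, degree 1 in A# minor, so i.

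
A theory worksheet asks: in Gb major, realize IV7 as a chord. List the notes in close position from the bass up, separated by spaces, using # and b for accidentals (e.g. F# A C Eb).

Cb Eb Gb Bb

In Gb major, the fourth degree is Cb, and the diatonic chord built there is a major seventh chord.
Stacking thirds from Cb gives Cb-Eb-Gb-Bb.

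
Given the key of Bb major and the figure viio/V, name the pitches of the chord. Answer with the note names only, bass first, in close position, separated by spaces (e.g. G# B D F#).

E G Bb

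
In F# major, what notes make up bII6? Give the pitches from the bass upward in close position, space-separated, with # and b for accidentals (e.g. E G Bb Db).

B D G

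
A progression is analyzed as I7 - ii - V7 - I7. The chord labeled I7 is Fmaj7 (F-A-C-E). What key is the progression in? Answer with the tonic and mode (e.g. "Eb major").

F major

The chord Fmaj7 is a major seventh chord rooted on F; its label is I7.
If F is scale degree 1 and the mode makes that degree carry a major seventh chord, the tonic is F and the mode is major.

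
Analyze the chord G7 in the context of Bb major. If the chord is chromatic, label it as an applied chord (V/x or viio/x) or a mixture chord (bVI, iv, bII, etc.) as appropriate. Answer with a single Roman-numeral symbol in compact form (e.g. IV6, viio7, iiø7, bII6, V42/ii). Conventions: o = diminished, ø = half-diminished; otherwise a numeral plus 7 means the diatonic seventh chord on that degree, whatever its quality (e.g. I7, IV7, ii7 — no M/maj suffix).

V7/ii

The pitches G-B-D-F form a dominant seventh chord rooted on G.
G is not a diatonic chord root with this quality in Bb major, but it lies a perfect fifth above C (ii), so the chord functions as an applied dominant of ii.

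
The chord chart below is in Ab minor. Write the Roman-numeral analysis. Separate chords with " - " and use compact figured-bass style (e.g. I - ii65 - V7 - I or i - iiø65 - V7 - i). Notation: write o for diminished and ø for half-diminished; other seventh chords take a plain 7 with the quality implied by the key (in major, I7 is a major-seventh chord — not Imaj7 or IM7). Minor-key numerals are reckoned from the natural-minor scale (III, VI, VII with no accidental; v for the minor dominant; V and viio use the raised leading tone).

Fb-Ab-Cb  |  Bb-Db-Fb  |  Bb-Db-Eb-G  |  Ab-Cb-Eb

Fb-Ab-Cb: major triad on Fb = scale degree 6 → VI.
Bb-Db-Fb: diminished triad on Bb = scale degree 2 → iio.
Bb-Db-Eb-G: dominant seventh chord on Eb = scale degree 5 → V43.
Ab-Cb-Eb: root Ab is the tonic; minor triad there is i.

VI - iio - V43 - i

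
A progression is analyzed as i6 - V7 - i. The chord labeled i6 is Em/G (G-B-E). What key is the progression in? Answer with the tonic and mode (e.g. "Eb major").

E minor

i6 is given as G-B-E — a minor triad with root E.
If E is scale degree 1 and the mode makes that degree carry a minor triad, the tonic is E and the mode is minor.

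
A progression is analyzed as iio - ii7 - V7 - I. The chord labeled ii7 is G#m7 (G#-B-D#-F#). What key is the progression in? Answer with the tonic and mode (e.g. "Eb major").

F# major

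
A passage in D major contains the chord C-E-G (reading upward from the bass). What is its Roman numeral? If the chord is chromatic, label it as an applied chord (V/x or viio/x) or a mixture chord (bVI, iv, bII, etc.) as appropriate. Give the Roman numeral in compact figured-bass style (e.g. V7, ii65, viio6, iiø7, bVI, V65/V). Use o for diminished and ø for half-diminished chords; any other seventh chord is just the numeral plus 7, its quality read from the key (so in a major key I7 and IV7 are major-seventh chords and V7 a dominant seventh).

Stacked in thirds the chord is C-E-G: a major triad on C.
C is the lowered seventh degree of D major (diatonic 7 would be C#). This is a major triad on the lowered seventh degree (the subtonic), borrowed from the parallel minor.

bVII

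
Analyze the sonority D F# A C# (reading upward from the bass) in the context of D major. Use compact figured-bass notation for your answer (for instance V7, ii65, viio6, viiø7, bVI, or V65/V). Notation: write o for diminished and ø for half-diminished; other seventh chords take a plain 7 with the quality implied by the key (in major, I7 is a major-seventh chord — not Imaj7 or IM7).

I7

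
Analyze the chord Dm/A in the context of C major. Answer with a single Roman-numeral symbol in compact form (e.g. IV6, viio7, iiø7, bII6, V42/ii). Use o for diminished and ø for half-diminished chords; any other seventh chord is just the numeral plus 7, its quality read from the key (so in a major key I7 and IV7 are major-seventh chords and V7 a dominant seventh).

The pitches D-F-A form a minor triad rooted on D.
In C major, D is the supertonic; the diatonic minor triad there is ii.
With A in the bass the chord is in second inversion, so the figured bass is 64.

ii64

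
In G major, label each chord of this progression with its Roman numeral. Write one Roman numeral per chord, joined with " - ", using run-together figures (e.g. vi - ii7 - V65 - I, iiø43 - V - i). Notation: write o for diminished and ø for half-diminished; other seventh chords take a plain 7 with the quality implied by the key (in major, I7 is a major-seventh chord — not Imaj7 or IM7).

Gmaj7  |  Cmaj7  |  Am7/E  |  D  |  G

I7 - IV7 - ii43 - V - I

Gmaj7: root G is the tonic; major seventh chord there is I7.
Cmaj7: root C is the subdominant; major seventh chord there is IV7.
Am7/E has root A, degree 2 in G major, so ii43.
D has root D, degree 5 in G major, so V.
G has root G, degree 1 in G major, so I.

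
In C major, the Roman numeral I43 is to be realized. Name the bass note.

I in C major has root C; the chord is C-E-G-B.
The figure 43 means second inversion — the fifth is in the bass.

G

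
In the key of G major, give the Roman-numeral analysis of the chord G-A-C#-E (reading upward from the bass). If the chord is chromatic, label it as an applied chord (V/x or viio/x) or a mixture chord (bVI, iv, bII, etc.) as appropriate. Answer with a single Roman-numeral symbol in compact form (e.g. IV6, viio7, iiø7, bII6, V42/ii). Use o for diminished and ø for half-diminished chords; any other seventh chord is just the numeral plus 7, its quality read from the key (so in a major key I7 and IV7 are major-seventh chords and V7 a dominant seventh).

V42/V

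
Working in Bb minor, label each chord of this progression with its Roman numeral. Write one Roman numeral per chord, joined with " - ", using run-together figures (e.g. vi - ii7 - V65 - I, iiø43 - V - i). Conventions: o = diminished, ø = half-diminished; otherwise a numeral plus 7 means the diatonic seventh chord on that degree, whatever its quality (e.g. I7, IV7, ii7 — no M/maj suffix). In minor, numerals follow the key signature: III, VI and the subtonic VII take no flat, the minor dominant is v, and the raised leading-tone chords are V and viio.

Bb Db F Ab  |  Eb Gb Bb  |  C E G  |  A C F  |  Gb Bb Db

Bb-Db-F-Ab: minor seventh chord on Bb = scale degree 1 → i7.
Eb-Gb-Bb: root Eb is the subdominant; minor triad there is iv.
C-E-G: chromatic; C is V of V, so V/V.
A-C-F: root F is the dominant; major triad there is V6.
Gb-Bb-Db has root Gb, degree 6 in Bb minor, so VI.

i7 - iv - V/V - V6 - VI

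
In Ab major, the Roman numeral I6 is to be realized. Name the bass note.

C

I in Ab major has root Ab; the chord is Ab-C-Eb.
The figure 6 means first inversion — the third is in the bass.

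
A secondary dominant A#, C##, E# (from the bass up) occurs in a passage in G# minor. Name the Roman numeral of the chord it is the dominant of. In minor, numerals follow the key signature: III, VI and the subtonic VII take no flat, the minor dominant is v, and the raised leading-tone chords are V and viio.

V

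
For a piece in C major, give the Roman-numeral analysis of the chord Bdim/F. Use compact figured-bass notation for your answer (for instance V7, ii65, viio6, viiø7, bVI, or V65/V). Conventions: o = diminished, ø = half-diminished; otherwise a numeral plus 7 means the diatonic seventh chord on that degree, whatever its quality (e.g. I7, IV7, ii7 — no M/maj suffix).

The pitches B-D-F form a diminished triad rooted on B.
In C major, B is the leading tone; the diatonic diminished triad there is viio.
With F in the bass the chord is in second inversion, so the figured bass is 64.

viio64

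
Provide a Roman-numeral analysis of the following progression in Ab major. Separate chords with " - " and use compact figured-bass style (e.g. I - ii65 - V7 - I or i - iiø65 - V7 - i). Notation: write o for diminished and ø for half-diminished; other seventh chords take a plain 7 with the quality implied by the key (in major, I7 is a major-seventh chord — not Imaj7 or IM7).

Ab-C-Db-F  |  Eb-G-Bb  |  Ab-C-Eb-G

IV43 - V - I7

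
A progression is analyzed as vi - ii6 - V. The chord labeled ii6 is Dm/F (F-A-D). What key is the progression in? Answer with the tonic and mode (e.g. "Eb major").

C major

ii6 is given as F-A-D — a minor triad with root D.
If D is scale degree 2 and the mode makes that degree carry a minor triad, the tonic is C and the mode is major.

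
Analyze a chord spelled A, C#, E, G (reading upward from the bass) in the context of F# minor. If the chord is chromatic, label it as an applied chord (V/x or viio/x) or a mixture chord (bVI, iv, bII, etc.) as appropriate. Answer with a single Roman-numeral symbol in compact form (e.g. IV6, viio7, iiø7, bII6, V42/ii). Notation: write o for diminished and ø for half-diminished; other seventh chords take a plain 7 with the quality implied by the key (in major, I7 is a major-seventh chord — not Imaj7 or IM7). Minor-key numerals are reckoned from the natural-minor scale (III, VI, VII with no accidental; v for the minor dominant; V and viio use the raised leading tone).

V7/VI

The pitches A-C#-E-G form a dominant seventh chord rooted on A.
A is not a diatonic chord root with this quality in F# minor, but it lies a perfect fifth above D (VI), so the chord functions as an applied dominant of VI.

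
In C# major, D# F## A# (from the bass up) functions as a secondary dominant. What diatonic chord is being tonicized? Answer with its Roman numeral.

V

The chord is a major triad on D#.
A dominant resolves down a perfect fifth: D# → G#. In C# major, G# is scale degree 5, i.e. V.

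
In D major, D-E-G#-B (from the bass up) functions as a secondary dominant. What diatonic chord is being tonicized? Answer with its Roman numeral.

V

The chord is a dominant seventh chord on E.
A dominant resolves down a perfect fifth: E → A. In D major, A is scale degree 5, i.e. V.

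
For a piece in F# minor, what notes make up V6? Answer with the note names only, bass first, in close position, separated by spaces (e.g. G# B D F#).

In F# minor, scale degree 5 is C#. The dominant is major (leading tone raised), so V is a major triad.
That chord is spelled C#-E#-G#.
With the 6 figure the chord is in first inversion; from the bass E# upward in close position it reads E#-G#-C#.

E# G# C#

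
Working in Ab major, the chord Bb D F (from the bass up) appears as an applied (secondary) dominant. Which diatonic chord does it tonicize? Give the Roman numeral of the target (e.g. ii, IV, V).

V

The chord is a major triad on Bb.
A dominant resolves down a perfect fifth: Bb → Eb. In Ab major, Eb is scale degree 5, i.e. V.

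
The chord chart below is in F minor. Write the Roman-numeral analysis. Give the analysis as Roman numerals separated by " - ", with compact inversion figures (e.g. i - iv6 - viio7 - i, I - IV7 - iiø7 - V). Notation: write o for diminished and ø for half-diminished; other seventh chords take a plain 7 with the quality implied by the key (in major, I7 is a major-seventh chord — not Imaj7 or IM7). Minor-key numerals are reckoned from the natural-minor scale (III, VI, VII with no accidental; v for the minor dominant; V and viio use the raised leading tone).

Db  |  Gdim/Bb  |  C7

VI - iio6 - V7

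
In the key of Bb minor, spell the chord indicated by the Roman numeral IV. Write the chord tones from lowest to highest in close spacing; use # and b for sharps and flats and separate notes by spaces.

IV is the major subdominant, borrowed from the parallel major. In Bb minor that root is Eb.
So the chord is Eb-G-Bb, a major triad.

Eb G Bb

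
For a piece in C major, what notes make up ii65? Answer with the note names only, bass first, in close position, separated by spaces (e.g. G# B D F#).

The numeral's case and figure indicate a minor seventh chord. In C major its root, the supertonic, is D.
That chord is spelled D-F-A-C.
With the 65 figure the chord is in first inversion; from the bass F upward in close position it reads F-A-C-D.

F A C D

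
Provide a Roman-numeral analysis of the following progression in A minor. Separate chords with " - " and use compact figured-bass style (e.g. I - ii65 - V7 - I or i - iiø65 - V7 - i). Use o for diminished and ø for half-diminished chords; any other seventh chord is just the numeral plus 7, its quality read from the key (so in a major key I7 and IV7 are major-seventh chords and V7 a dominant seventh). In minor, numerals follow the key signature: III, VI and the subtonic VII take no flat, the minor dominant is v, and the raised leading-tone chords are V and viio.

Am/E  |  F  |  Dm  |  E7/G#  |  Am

Am/E: root A is the tonic; minor triad there is i64.
F: major triad on F = scale degree 6 → VI.
Dm: root D is the subdominant; minor triad there is iv.
E7/G#: dominant seventh chord on E = scale degree 5 → V65.
Am has root A, degree 1 in A minor, so i.

i64 - VI - iv - V65 - i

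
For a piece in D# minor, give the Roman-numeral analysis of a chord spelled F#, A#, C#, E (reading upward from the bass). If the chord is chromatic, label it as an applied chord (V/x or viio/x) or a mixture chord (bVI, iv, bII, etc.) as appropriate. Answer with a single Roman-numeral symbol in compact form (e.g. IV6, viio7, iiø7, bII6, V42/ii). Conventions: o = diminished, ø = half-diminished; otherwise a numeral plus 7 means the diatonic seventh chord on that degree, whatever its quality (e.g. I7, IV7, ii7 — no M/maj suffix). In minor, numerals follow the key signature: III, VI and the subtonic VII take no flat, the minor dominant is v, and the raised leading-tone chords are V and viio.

Stacked in thirds the chord is F#-A#-C#-E: a dominant seventh chord on F#.
F# is not a diatonic chord root with this quality in D# minor, but it lies a perfect fifth above B (VI), so the chord functions as an applied dominant of VI.

V7/VI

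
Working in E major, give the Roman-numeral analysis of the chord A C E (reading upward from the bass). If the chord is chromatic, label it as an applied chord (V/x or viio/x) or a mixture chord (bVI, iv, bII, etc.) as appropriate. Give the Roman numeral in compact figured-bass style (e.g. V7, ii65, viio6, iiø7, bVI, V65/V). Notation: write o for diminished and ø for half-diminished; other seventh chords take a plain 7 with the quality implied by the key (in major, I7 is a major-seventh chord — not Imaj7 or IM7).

Stacked in thirds the chord is A-C-E: a minor triad on A.
A is the fourth degree of E major. This is the minor subdominant, borrowed from the parallel minor.

iv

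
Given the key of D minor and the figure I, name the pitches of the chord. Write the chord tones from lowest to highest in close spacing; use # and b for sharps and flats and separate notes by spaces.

D F# A

I is the major tonic (Picardy third), borrowed from the parallel major. In D minor that root is D.
So the chord is D-F#-A, a major triad.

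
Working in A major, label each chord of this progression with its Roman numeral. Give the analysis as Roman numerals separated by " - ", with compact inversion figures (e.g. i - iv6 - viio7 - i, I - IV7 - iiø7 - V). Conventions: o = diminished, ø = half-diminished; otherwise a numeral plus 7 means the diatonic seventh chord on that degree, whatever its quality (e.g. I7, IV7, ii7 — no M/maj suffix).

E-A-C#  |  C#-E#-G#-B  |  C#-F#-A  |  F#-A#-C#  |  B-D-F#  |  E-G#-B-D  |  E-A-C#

E-A-C# has root A, degree 1 in A major, so I64.
C#-E#-G#-B: a dominant seventh chord on C#, the applied dominant of vi → V7/vi.
C#-F#-A: minor triad on F# = scale degree 6 → vi64.
F#-A#-C#: a major triad on F#, the applied dominant of ii → V/ii.
B-D-F# has root B, degree 2 in A major, so ii.
E-G#-B-D: dominant seventh chord on E = scale degree 5 → V7.
E-A-C#: major triad on A = scale degree 1 → I64.

I64 - V7/vi - vi64 - V/ii - ii - V7 - I64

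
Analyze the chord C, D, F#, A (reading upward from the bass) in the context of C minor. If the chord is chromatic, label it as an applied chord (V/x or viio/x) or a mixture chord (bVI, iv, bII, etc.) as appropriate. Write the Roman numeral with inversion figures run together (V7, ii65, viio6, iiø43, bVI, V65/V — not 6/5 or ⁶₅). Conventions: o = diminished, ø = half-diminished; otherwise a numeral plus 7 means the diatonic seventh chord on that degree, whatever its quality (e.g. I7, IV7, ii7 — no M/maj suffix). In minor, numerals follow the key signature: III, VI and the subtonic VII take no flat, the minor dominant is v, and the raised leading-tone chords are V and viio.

V42/V

The pitches D-F#-A-C form a dominant seventh chord rooted on D.
D is not a diatonic chord root with this quality in C minor, but it lies a perfect fifth above G (V), so the chord functions as an applied dominant of V.
With C in the bass the chord is in third inversion, so the figured bass is 42.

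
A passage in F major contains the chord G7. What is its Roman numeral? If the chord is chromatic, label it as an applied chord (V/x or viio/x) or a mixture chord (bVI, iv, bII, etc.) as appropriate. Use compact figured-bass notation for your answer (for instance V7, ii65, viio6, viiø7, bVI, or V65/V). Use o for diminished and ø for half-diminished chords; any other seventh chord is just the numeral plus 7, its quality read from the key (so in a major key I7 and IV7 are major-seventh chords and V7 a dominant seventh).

The pitches G-B-D-F form a dominant seventh chord rooted on G.
G is not a diatonic chord root with this quality in F major, but it lies a perfect fifth above C (V), so the chord functions as an applied dominant of V.

V7/V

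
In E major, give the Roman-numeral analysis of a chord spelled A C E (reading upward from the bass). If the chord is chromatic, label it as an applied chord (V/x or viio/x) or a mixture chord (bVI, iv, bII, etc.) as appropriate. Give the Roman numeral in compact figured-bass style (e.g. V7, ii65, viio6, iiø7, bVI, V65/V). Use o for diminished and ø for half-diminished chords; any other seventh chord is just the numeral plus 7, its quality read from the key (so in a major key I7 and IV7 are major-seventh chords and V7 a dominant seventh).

iv

The pitches A-C-E form a minor triad rooted on A.
A is the fourth degree of E major. This is the minor subdominant, borrowed from the parallel minor.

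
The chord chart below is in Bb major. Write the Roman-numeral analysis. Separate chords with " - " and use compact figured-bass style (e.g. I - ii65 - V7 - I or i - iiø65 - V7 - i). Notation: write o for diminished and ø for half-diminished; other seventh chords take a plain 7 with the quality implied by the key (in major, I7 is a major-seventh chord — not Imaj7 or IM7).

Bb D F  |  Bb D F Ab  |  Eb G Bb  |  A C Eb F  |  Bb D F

I - V7/IV - IV - V65 - I

Bb-D-F: major triad on Bb = scale degree 1 → I.
Bb-D-F-Ab: chromatic; Bb is V of IV, so V7/IV.
Eb-G-Bb: root Eb is the subdominant; major triad there is IV.
A-C-Eb-F: dominant seventh chord on F = scale degree 5 → V65.
Bb-D-F: root Bb is the tonic; major triad there is I.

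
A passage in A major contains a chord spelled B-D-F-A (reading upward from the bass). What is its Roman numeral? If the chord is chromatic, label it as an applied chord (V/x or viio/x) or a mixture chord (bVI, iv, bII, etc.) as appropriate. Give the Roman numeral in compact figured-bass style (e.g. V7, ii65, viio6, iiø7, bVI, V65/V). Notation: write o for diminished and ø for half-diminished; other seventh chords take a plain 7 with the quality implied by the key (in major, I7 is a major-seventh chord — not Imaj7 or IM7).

Stacked in thirds the chord is B-D-F-A: a half-diminished seventh chord on B.
B is the second degree of A major. This is the half-diminished supertonic seventh, borrowed from the parallel minor.

iiø7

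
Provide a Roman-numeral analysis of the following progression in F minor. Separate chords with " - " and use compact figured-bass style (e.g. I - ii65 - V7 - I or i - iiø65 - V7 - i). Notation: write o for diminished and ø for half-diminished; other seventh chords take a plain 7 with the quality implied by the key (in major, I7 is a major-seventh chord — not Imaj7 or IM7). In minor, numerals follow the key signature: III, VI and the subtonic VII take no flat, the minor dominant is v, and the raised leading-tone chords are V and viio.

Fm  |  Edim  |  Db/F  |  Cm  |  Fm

i - viio - VI6 - v - i

Fm has root F, degree 1 in F minor, so i.
Edim: diminished triad on E = scale degree 7 → viio.
Db/F: root Db is the submediant; major triad there is VI6.
Cm: minor triad on C = scale degree 5 → v.
Fm: root F is the tonic; minor triad there is i.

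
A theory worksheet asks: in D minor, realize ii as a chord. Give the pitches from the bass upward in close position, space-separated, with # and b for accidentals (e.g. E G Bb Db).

E G B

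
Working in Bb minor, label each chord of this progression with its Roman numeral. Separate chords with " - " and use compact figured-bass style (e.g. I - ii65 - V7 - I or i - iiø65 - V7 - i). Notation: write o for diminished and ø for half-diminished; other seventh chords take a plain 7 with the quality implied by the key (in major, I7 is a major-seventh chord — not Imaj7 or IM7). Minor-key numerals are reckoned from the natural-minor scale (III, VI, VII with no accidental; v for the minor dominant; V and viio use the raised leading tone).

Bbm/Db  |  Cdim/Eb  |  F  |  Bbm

i6 - iio6 - V - i

Bbm/Db: root Bb is the tonic; minor triad there is i6.
Cdim/Eb has root C, degree 2 in Bb minor, so iio6.
F: major triad on F = scale degree 5 → V.
Bbm: minor triad on Bb = scale degree 1 → i.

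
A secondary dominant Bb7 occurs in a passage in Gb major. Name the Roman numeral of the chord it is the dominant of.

vi

The chord is a dominant seventh chord on Bb.
A dominant resolves down a perfect fifth: Bb → Eb. In Gb major, Eb is scale degree 6, i.e. vi.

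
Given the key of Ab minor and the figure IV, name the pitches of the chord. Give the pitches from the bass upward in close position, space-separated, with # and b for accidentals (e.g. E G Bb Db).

Scale degree 4 in Ab minor is Db; here the chord built on it is altered to a major triad. IV is the major subdominant, borrowed from the parallel major.
So the chord is Db-F-Ab.

Db F Ab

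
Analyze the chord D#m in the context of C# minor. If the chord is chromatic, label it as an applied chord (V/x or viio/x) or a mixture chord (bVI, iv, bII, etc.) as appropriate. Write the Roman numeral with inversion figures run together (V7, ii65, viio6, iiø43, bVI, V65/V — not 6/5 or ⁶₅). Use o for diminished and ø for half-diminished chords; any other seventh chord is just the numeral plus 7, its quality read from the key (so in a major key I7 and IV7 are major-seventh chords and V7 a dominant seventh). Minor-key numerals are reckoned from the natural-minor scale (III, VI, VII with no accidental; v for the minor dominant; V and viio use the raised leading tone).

ii

The pitches D#-F#-A# form a minor triad rooted on D#.
D# is the second degree of C# minor. This is the minor supertonic, borrowed from the parallel major (the Dorian ii).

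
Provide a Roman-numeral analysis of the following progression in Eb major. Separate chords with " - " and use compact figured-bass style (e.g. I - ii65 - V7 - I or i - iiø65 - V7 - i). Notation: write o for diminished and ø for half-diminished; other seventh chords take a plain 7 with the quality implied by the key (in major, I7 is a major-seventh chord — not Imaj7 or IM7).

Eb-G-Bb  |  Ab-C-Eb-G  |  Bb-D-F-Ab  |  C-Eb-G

I - IV7 - V7 - vi

Eb-G-Bb has root Eb, degree 1 in Eb major, so I.
Ab-C-Eb-G: root Ab is the subdominant; major seventh chord there is IV7.
Bb-D-F-Ab has root Bb, degree 5 in Eb major, so V7.
C-Eb-G has root C, degree 6 in Eb major, so vi.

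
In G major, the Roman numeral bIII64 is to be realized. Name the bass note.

bIII in G major has root Bb; the chord is Bb-D-F.
The figure 64 means second inversion — the fifth is in the bass.

F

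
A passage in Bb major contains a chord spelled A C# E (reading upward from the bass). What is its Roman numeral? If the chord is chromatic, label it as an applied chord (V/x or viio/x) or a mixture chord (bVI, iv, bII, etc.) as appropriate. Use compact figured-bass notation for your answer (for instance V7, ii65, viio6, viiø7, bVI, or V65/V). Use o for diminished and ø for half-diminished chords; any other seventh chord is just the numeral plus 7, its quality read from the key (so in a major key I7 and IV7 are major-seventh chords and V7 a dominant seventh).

V/iii

The pitches A-C#-E form a major triad rooted on A.
A is not a diatonic chord root with this quality in Bb major, but it lies a perfect fifth above D (iii), so the chord functions as an applied dominant of iii.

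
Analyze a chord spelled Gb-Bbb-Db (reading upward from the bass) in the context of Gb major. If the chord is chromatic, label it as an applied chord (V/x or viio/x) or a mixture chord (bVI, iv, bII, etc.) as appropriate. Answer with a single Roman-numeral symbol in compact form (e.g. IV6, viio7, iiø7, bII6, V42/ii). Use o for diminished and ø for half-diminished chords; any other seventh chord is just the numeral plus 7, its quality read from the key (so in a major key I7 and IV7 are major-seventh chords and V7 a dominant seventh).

i

The pitches Gb-Bbb-Db form a minor triad rooted on Gb.
Gb is the first degree of Gb major. This is the minor tonic, borrowed from the parallel minor.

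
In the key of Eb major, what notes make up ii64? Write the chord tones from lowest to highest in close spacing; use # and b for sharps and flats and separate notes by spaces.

In Eb major, the supertonic is F, and the diatonic chord built there is a minor triad.
Stacking thirds from F gives F-Ab-C.
The figured bass 64 indicates second inversion, placing the fifth (C) in the bass: C-F-Ab.

C F Ab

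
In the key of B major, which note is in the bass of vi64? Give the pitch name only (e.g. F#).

D#

vi in B major has root G#; the chord is G#-B-D#.
The figure 64 means second inversion — the fifth is in the bass.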